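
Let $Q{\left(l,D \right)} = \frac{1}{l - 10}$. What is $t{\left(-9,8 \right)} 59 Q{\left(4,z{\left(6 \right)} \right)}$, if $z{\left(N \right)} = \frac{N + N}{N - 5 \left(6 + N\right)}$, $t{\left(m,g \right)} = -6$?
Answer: $59$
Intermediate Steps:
$z{\left(N \right)} = \frac{2 N}{-30 - 4 N}$ ($z{\left(N \right)} = \frac{2 N}{N - \left(30 + 5 N\right)} = \frac{2 N}{-30 - 4 N}$)
$Q{\left(l,D \right)} = \frac{1}{-10 + l}$
$t{\left(-9,8 \right)} 59 Q{\left(4,z{\left(6 \right)} \right)} = \frac{\left(-6\right) 59}{-10 + 4} = - \frac{354}{-6} = \left(-354\right) \left(- \frac{1}{6}\right) = 59$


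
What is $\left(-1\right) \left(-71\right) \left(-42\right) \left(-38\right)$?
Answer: $113316$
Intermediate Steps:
$\left(-1\right) \left(-71\right) \left(-42\right) \left(-38\right) = 71 \left(-42\right) \left(-38\right) = \left(-2982\right) \left(-38\right) = 113316$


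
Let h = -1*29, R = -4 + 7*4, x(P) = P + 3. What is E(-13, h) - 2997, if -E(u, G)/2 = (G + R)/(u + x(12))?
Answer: -2992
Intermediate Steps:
x(P) = 3 + P
R = 24 (R = -4 + 28 = 24)
h = -29
E(u, G) = -2*(24 + G)/(15 + u) (E(u, G) = -2*(G + 24)/(u + (3 + 12)) = -2*(24 + G)/(u + 15) = -2*(24 + G)/(15 + u))
E(-13, h) - 2997 = 2*(-24 - 1*(-29))/(15 - 13) - 2997 = 2*(-24 + 29)/2 - 2997 = 2*(½)*5 - 2997 = 5 - 2997 = -2992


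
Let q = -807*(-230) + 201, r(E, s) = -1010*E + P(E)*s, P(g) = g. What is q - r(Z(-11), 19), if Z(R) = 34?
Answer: 219505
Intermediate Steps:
r(E, s) = -1010*E + E*s
q = 185811 (q = 185610 + 201 = 185811)
q - r(Z(-11), 19) = 185811 - 34*(-1010 + 19) = 185811 - 34*(-991) = 185811 - 1*(-33694) = 185811 + 33694 = 219505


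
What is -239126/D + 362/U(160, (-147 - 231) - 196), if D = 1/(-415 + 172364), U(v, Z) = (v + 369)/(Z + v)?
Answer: -945701967718/23 ≈ -4.1117e+10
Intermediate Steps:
U(v, Z) = (369 + v)/(Z + v)
D = 1/171949 ≈ 5.8157e-6
-239126/D + 362/U(160, (-147 - 231) - 196) = -239126/1/171949 + 362/(((369 + 160)/(((-147 - 231) - 196) + 160))) = -239126*171949 + 362/((529/((-378 - 196) + 160))) = -41117476574 + 362/((529/(-574 + 160))) = -41117476574 + 362/((529/(-414))) = -41117476574 + 362/((-1/414*529)) = -41117476574 + 362/(-23/18) = -41117476574 + 362*(-18/23) = -41117476574 - 6516/23 = -945701967718/23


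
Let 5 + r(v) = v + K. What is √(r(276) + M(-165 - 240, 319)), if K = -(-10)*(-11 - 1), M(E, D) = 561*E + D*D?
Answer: 7*I*√2557 ≈ 353.97*I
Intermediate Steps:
M(E, D) = D² + 561*E (M(E, D) = 561*E + D² = D² + 561*E)
K = -120 (K = -(-10)*(-12) = -1*120 = -120)
r(v) = -125 + v (r(v) = -5 + (v - 120) = -5 + (-120 + v) = -125 + v)
√(r(276) + M(-165 - 240, 319)) = √((-125 + 276) + (319² + 561*(-165 - 240))) = √(151 + (101761 + 561*(-405))) = √(151 + (101761 - 227205)) = √(151 - 125444) = √(-125293) = 7*I*√2557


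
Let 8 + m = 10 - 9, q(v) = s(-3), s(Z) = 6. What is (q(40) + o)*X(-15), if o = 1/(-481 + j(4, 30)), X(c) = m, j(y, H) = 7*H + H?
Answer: -10115/241 ≈ -41.971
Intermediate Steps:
q(v) = 6
j(y, H) = 8*H
m = -7 (m = -8 + (10 - 9) = -8 + 1 = -7)
X(c) = -7
o = -1/241 (o = 1/(-481 + 8*30) = 1/(-481 + 240) = 1/(-241) = -1/241 ≈ -0.0041494)
(q(40) + o)*X(-15) = (6 - 1/241)*(-7) = (1445/241)*(-7) = -10115/241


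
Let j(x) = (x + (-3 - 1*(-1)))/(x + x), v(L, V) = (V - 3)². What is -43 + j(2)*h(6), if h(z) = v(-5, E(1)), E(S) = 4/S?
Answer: -43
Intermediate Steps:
v(L, V) = (-3 + V)²
h(z) = 1 (h(z) = (-3 + 4/1)² = (-3 + 4*1)² = (-3 + 4)² = 1² = 1)
j(x) = (-2 + x)/(2*x) (j(x) = (x + (-3 + 1))/((2*x)) = (x - 2)*(1/(2*x)) = (-2 + x)*(1/(2*x)) = (-2 + x)/(2*x))
-43 + j(2)*h(6) = -43 + ((½)*(-2 + 2)/2)*1 = -43 + ((½)*(½)*0)*1 = -43 + 0*1 = -43 + 0 = -43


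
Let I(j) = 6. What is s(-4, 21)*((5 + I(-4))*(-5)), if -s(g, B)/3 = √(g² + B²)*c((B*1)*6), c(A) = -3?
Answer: -495*√457 ≈ -10582.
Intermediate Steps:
s(g, B) = 9*√(B² + g²) (s(g, B) = -3*√(g² + B²)*(-3) = -3*√(B² + g²)*(-3) = -(-9)*√(B² + g²) = 9*√(B² + g²))
s(-4, 21)*((5 + I(-4))*(-5)) = (9*√(21² + (-4)²))*((5 + 6)*(-5)) = (9*√(441 + 16))*(11*(-5)) = (9*√457)*(-55) = -495*√457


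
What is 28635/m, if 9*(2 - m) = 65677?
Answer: -257715/65659 ≈ -3.9251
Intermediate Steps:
m = -65659/9 (m = 2 - 1/9*65677 = 2 - 65677/9 = -65659/9 ≈ -7295.4)
28635/m = 28635/(-65659/9) = 28635*(-9/65659) = -257715/65659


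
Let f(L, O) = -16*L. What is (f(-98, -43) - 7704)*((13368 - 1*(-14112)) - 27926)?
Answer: 2736656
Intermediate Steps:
(f(-98, -43) - 7704)*((13368 - 1*(-14112)) - 27926) = (-16*(-98) - 7704)*((13368 - 1*(-14112)) - 27926) = (1568 - 7704)*((13368 + 14112) - 27926) = -6136*(27480 - 27926) = -6136*(-446) = 2736656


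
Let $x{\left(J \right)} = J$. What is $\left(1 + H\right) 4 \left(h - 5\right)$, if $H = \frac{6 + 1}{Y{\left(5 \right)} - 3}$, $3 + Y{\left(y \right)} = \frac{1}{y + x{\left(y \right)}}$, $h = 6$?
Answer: $- \frac{44}{59} \approx -0.74576$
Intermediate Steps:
$Y{\left(y \right)} = -3 + \frac{1}{2 y}$ ($Y{\left(y \right)} = -3 + \frac{1}{y + y} = -3 + \frac{1}{2 y}$)
$H = - \frac{70}{59}$ ($H = \frac{6 + 1}{\left(-3 + \frac{1}{2 \cdot 5}\right) - 3} = \frac{7}{\left(-3 + \frac{1}{2} \cdot \frac{1}{5}\right) - 3} = \frac{7}{\left(-3 + \frac{1}{10}\right) - 3} = \frac{7}{- \frac{29}{10} - 3} = \frac{7}{- \frac{59}{10}} = 7 \left(- \frac{10}{59}\right) = - \frac{70}{59} \approx -1.1864$)
$\left(1 + H\right) 4 \left(h - 5\right) = \left(1 - \frac{70}{59}\right) 4 \left(6 - 5\right) = - \frac{11 \cdot 4 \cdot 1}{59} = \left(- \frac{11}{59}\right) 4 = - \frac{44}{59}$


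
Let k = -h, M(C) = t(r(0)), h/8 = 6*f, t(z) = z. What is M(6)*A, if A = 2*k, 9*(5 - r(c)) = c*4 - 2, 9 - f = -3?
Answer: -6016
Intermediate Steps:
f = 12 (f = 9 - 1*(-3) = 9 + 3 = 12)
r(c) = 47/9 - 4*c/9 (r(c) = 5 - (c*4 - 2)/9 = 5 - (4*c - 2)/9 = 5 - (-2 + 4*c)/9 = 5 + (2/9 - 4*c/9) = 47/9 - 4*c/9)
h = 576 (h = 8*(6*12) = 8*72 = 576)
M(C) = 47/9 (M(C) = 47/9 - 4/9*0 = 47/9 + 0 = 47/9)
k = -576 (k = -1*576 = -576)
A = -1152 (A = 2*(-576) = -1152)
M(6)*A = (47/9)*(-1152) = -6016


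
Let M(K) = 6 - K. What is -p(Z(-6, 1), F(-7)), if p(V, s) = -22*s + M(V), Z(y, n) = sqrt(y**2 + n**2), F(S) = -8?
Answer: -182 + sqrt(37) ≈ -175.92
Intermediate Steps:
Z(y, n) = sqrt(n**2 + y**2)
p(V, s) = 6 - V - 22*s (p(V, s) = -22*s + (6 - V) = 6 - V - 22*s)
-p(Z(-6, 1), F(-7)) = -(6 - sqrt(1**2 + (-6)**2) - 22*(-8)) = -(6 - sqrt(1 + 36) + 176) = -(6 - sqrt(37) + 176) = -(182 - sqrt(37)) = -182 + sqrt(37)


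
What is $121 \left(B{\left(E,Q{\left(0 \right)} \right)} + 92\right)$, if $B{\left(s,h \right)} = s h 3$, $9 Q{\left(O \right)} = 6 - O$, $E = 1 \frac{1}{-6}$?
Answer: $\frac{33275}{3} \approx 11092.0$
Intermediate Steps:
$E = - \frac{1}{6}$ ($E = 1 \left(- \frac{1}{6}\right) = - \frac{1}{6} \approx -0.16667$)
$Q{\left(O \right)} = \frac{2}{3} - \frac{O}{9}$ ($Q{\left(O \right)} = \frac{6 - O}{9} = \frac{2}{3} - \frac{O}{9}$)
$B{\left(s,h \right)} = 3 h s$ ($B{\left(s,h \right)} = h s 3 = 3 h s$)
$121 \left(B{\left(E,Q{\left(0 \right)} \right)} + 92\right) = 121 \left(3 \left(\frac{2}{3} - 0\right) \left(- \frac{1}{6}\right) + 92\right) = 121 \left(3 \left(\frac{2}{3} + 0\right) \left(- \frac{1}{6}\right) + 92\right) = 121 \left(3 \cdot \frac{2}{3} \left(- \frac{1}{6}\right) + 92\right) = 121 \left(- \frac{1}{3} + 92\right) = 121 \cdot \frac{275}{3} = \frac{33275}{3}$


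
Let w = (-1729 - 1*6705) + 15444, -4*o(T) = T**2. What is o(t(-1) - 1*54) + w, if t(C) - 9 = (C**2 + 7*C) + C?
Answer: 6334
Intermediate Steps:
t(C) = 9 + C**2 + 8*C (t(C) = 9 + ((C**2 + 7*C) + C) = 9 + (C**2 + 8*C) = 9 + C**2 + 8*C)
o(T) = -T**2/4
w = 7010 (w = (-1729 - 6705) + 15444 = -8434 + 15444 = 7010)
o(t(-1) - 1*54) + w = -((9 + (-1)**2 + 8*(-1)) - 1*54)**2/4 + 7010 = -((9 + 1 - 8) - 54)**2/4 + 7010 = -(2 - 54)**2/4 + 7010 = -1/4*(-52)**2 + 7010 = -1/4*2704 + 7010 = -676 + 7010 = 6334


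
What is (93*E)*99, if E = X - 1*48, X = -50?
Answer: -902286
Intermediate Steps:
E = -98 (E = -50 - 1*48 = -50 - 48 = -98)
(93*E)*99 = (93*(-98))*99 = -9114*99 = -902286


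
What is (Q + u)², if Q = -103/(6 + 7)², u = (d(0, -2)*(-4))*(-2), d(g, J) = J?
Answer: 7879249/28561 ≈ 275.87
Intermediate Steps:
u = -16 (u = -2*(-4)*(-2) = 8*(-2) = -16)
Q = -103/169 (Q = -103/(13²) = -103/169 ≈ -0.60947)
(Q + u)² = (-103/169 - 16)² = (-2807/169)² = 7879249/28561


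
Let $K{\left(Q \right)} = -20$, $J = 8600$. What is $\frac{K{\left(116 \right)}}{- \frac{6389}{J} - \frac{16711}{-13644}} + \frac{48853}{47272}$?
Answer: $- \frac{27043529403337}{668226166712} \approx -40.471$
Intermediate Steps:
$\frac{K{\left(116 \right)}}{- \frac{6389}{J} - \frac{16711}{-13644}} + \frac{48853}{47272} = - \frac{20}{- \frac{6389}{8600} - \frac{16711}{-13644}} + \frac{48853}{47272} = - \frac{20}{\left(-6389\right) \frac{1}{8600} - - \frac{16711}{13644}} + 48853 \cdot \frac{1}{47272} = - \frac{20}{- \frac{6389}{8600} + \frac{16711}{13644}} + \frac{48853}{47272} = - \frac{20}{\frac{14135771}{29334600}} + \frac{48853}{47272} = \left(-20\right) \frac{29334600}{14135771} + \frac{48853}{47272} = - \frac{586692000}{14135771} + \frac{48853}{47272} = - \frac{27043529403337}{668226166712}$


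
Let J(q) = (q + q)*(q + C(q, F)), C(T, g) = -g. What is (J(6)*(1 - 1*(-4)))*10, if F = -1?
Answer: 4200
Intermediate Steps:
J(q) = 2*q*(1 + q) (J(q) = (q + q)*(q - 1*(-1)) = (2*q)*(q + 1) = (2*q)*(1 + q) = 2*q*(1 + q))
(J(6)*(1 - 1*(-4)))*10 = ((2*6*(1 + 6))*(1 - 1*(-4)))*10 = ((2*6*7)*(1 + 4))*10 = (84*5)*10 = 420*10 = 4200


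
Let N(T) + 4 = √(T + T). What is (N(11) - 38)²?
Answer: (42 - √22)² ≈ 1392.0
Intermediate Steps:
N(T) = -4 + √2*√T (N(T) = -4 + √(T + T) = -4 + √(2*T) = -4 + √2*√T)
(N(11) - 38)² = ((-4 + √2*√11) - 38)² = ((-4 + √22) - 38)² = (-42 + √22)²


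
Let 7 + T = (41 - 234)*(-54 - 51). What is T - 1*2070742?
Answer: -2050484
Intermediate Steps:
T = 20258 (T = -7 + (41 - 234)*(-54 - 51) = -7 - 193*(-105) = -7 + 20265 = 20258)
T - 1*2070742 = 20258 - 1*2070742 = 20258 - 2070742 = -2050484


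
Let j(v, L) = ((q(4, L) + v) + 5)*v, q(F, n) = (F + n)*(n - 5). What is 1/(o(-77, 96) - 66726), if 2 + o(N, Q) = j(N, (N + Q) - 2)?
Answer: -1/80588 ≈ -1.2409e-5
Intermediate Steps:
q(F, n) = (-5 + n)*(F + n) (q(F, n) = (F + n)*(-5 + n) = (-5 + n)*(F + n))
j(v, L) = v*(-15 + v + L**2 - L) (j(v, L) = (((L**2 - 5*4 - 5*L + 4*L) + v) + 5)*v = (((L**2 - 20 - 5*L + 4*L) + v) + 5)*v = (((-20 + L**2 - L) + v) + 5)*v = ((-20 + v + L**2 - L) + 5)*v = (-15 + v + L**2 - L)*v = v*(-15 + v + L**2 - L))
o(N, Q) = -2 + N*(-13 + (-2 + N + Q)**2 - Q) (o(N, Q) = -2 + N*(-15 + N + ((N + Q) - 2)**2 - ((N + Q) - 2)) = -2 + N*(-15 + N + (-2 + N + Q)**2 - (-2 + N + Q)) = -2 + N*(-15 + N + (-2 + N + Q)**2 + (2 - N - Q)) = -2 + N*(-13 + (-2 + N + Q)**2 - Q))
1/(o(-77, 96) - 66726) = 1/((-2 - 1*(-77)*(13 + 96 - (-2 - 77 + 96)**2)) - 66726) = 1/((-2 - 1*(-77)*(13 + 96 - 1*17**2)) - 66726) = 1/((-2 - 1*(-77)*(13 + 96 - 1*289)) - 66726) = 1/((-2 - 1*(-77)*(13 + 96 - 289)) - 66726) = 1/((-2 - 1*(-77)*(-180)) - 66726) = 1/((-2 - 13860) - 66726) = 1/(-13862 - 66726) = 1/(-80588) = -1/80588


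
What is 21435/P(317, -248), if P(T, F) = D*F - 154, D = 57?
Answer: -3/2 ≈ -1.5000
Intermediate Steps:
P(T, F) = -154 + 57*F (P(T, F) = 57*F - 154 = -154 + 57*F)
21435/P(317, -248) = 21435/(-154 + 57*(-248)) = 21435/(-154 - 14136) = 21435/(-14290) = 21435*(-1/14290) = -3/2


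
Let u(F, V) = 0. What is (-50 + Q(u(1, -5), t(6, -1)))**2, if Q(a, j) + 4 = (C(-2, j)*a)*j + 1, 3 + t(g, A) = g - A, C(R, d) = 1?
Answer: 2809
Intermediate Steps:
t(g, A) = -3 + g - A (t(g, A) = -3 + (g - A) = -3 + g - A)
Q(a, j) = -3 + a*j (Q(a, j) = -4 + ((1*a)*j + 1) = -4 + (a*j + 1) = -4 + (1 + a*j) = -3 + a*j)
(-50 + Q(u(1, -5), t(6, -1)))**2 = (-50 + (-3 + 0*(-3 + 6 - 1*(-1))))**2 = (-50 + (-3 + 0*(-3 + 6 + 1)))**2 = (-50 + (-3 + 0*4))**2 = (-50 + (-3 + 0))**2 = (-50 - 3)**2 = (-53)**2 = 2809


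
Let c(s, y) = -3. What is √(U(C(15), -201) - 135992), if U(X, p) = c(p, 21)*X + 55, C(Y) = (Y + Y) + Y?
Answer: 2*I*√34018 ≈ 368.88*I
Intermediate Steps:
C(Y) = 3*Y (C(Y) = 2*Y + Y = 3*Y)
U(X, p) = 55 - 3*X (U(X, p) = -3*X + 55 = 55 - 3*X)
√(U(C(15), -201) - 135992) = √((55 - 9*15) - 135992) = √((55 - 3*45) - 135992) = √((55 - 135) - 135992) = √(-80 - 135992) = √(-136072) = 2*I*√34018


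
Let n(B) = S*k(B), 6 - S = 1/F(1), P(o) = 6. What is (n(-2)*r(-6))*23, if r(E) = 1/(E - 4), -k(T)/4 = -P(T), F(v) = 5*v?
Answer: -8004/25 ≈ -320.16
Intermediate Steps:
k(T) = 24 (k(T) = -(-4)*6 = -4*(-6) = 24)
S = 29/5 (S = 6 - 1/(5*1) = 6 - 1/5 = 29/5 ≈ 5.8000)
n(B) = 696/5 (n(B) = (29/5)*24 = 696/5)
r(E) = 1/(-4 + E)
(n(-2)*r(-6))*23 = (696/(5*(-4 - 6)))*23 = ((696/5)/(-10))*23 = ((696/5)*(-1/10))*23 = -348/25*23 = -8004/25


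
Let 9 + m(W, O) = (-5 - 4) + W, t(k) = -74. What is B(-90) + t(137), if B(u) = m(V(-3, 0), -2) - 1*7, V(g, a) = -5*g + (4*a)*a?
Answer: -84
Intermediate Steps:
V(g, a) = -5*g + 4*a²
m(W, O) = -18 + W (m(W, O) = -9 + ((-5 - 4) + W) = -9 + (-9 + W) = -18 + W)
B(u) = -10 (B(u) = (-18 + (-5*(-3) + 4*0²)) - 1*7 = (-18 + (15 + 4*0)) - 7 = (-18 + (15 + 0)) - 7 = (-18 + 15) - 7 = -3 - 7 = -10)
B(-90) + t(137) = -10 - 74 = -84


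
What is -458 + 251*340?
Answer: 84882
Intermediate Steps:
-458 + 251*340 = -458 + 85340 = 84882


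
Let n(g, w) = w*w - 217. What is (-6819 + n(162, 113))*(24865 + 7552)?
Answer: 185846661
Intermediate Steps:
n(g, w) = -217 + w**2 (n(g, w) = w**2 - 217 = -217 + w**2)
(-6819 + n(162, 113))*(24865 + 7552) = (-6819 + (-217 + 113**2))*(24865 + 7552) = (-6819 + (-217 + 12769))*32417 = (-6819 + 12552)*32417 = 5733*32417 = 185846661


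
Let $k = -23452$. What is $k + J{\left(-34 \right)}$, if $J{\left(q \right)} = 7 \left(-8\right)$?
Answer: $-23508$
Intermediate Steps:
$J{\left(q \right)} = -56$
$k + J{\left(-34 \right)} = -23452 - 56 = -23508$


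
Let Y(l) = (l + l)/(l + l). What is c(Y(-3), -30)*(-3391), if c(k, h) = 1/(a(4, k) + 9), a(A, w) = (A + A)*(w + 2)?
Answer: -3391/33 ≈ -102.76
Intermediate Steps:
Y(l) = 1 (Y(l) = (2*l)/((2*l)) = (2*l)*(1/(2*l)) = 1)
a(A, w) = 2*A*(2 + w) (a(A, w) = (2*A)*(2 + w) = 2*A*(2 + w))
c(k, h) = 1/(25 + 8*k) (c(k, h) = 1/(2*4*(2 + k) + 9) = 1/((16 + 8*k) + 9) = 1/(25 + 8*k))
c(Y(-3), -30)*(-3391) = -3391/(25 + 8*1) = -3391/(25 + 8) = -3391/33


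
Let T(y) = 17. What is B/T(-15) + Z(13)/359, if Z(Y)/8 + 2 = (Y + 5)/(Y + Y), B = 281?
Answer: 1309115/79339 ≈ 16.500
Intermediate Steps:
Z(Y) = -16 + 4*(5 + Y)/Y (Z(Y) = -16 + 8*((Y + 5)/(Y + Y)) = -16 + 8*((5 + Y)/((2*Y))) = -16 + 8*((5 + Y)*(1/(2*Y))) = -16 + 8*((5 + Y)/(2*Y)) = -16 + 4*(5 + Y)/Y)
B/T(-15) + Z(13)/359 = 281/17 + (-12 + 20/13)/359 = 281*(1/17) + (-12 + 20*(1/13))*(1/359) = 281/17 + (-12 + 20/13)*(1/359) = 281/17 - 136/13*1/359 = 281/17 - 136/4667 = 1309115/79339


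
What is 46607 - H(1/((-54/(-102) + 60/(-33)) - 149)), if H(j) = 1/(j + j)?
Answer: 8729561/187 ≈ 46682.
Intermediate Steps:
H(j) = 1/(2*j)
46607 - H(1/((-54/(-102) + 60/(-33)) - 149)) = 46607 - 1/(2*(1/((-54/(-102) + 60/(-33)) - 149))) = 46607 - 1/(2*(1/((-54*(-1/102) + 60*(-1/33)) - 149))) = 46607 - 1/(2*(1/((9/17 - 20/11) - 149))) = 46607 - 1/(2*(1/(-241/187 - 149))) = 46607 - 1/(2*(1/(-28104/187))) = 46607 - 1/(2*(-187/28104)) = 46607 - (-28104)/(2*187) = 46607 - 1*(-14052/187) = 46607 + 14052/187 = 8729561/187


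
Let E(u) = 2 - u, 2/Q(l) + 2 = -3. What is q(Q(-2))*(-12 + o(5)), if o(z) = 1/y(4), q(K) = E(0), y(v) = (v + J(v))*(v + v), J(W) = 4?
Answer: -767/32 ≈ -23.969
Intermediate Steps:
y(v) = 2*v*(4 + v) (y(v) = (v + 4)*(v + v) = (4 + v)*(2*v) = 2*v*(4 + v))
Q(l) = -⅖ (Q(l) = 2/(-2 - 3) = 2/(-5) = 2*(-⅕) = -⅖)
q(K) = 2 (q(K) = 2 - 1*0 = 2 + 0 = 2)
o(z) = 1/64 (o(z) = 1/(2*4*(4 + 4)) = 1/(2*4*8) = 1/64)
q(Q(-2))*(-12 + o(5)) = 2*(-12 + 1/64) = 2*(-767/64) = -767/32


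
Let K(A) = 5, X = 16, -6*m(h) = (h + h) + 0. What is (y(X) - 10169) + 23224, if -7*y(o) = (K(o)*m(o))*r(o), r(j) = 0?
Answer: 13055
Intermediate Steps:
m(h) = -h/3 (m(h) = -((h + h) + 0)/6 = -(2*h + 0)/6 = -h/3)
y(o) = 0 (y(o) = -5*(-o/3)*0/7 = -(-5*o/3)*0/7 = -⅐*0 = 0)
(y(X) - 10169) + 23224 = (0 - 10169) + 23224 = -10169 + 23224 = 13055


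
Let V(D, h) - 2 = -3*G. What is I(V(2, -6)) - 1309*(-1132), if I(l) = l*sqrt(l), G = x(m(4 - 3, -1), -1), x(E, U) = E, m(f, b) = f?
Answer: 1481788 - I ≈ 1.4818e+6 - 1.0*I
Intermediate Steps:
G = 1 (G = 4 - 3 = 1)
V(D, h) = -1 (V(D, h) = 2 - 3*1 = 2 - 3 = -1)
I(l) = l**(3/2)
I(V(2, -6)) - 1309*(-1132) = (-1)**(3/2) - 1309*(-1132) = -I + 1481788 = 1481788 - I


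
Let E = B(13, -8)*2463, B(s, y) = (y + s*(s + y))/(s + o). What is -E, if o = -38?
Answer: 140391/25 ≈ 5615.6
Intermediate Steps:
B(s, y) = (y + s*(s + y))/(-38 + s) (B(s, y) = (y + s*(s + y))/(s - 38) = (y + s*(s + y))/(-38 + s))
E = -140391/25 (E = ((-8 + 13**2 + 13*(-8))/(-38 + 13))*2463 = ((-8 + 169 - 104)/(-25))*2463 = -1/25*57*2463 = -57/25*2463 = -140391/25 ≈ -5615.6)
-E = -1*(-140391/25) = 140391/25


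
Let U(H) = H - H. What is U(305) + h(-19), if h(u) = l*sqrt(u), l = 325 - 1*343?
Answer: -18*I*sqrt(19) ≈ -78.46*I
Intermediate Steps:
U(H) = 0
l = -18 (l = 325 - 343 = -18)
h(u) = -18*sqrt(u)
U(305) + h(-19) = 0 - 18*I*sqrt(19) = -18*I*sqrt(19)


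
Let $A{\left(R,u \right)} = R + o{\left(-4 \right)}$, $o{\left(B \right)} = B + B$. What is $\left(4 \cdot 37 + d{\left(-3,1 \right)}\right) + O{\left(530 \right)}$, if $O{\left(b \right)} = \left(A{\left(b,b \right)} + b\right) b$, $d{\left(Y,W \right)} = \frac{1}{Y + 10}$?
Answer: $\frac{3903957}{7} \approx 5.5771 \cdot 10^{5}$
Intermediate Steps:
$o{\left(B \right)} = 2 B$
$d{\left(Y,W \right)} = \frac{1}{10 + Y}$
$A{\left(R,u \right)} = -8 + R$ ($A{\left(R,u \right)} = R + 2 \left(-4\right) = R - 8 = -8 + R$)
$O{\left(b \right)} = b \left(-8 + 2 b\right)$ ($O{\left(b \right)} = \left(\left(-8 + b\right) + b\right) b = \left(-8 + 2 b\right) b = b \left(-8 + 2 b\right)$)
$\left(4 \cdot 37 + d{\left(-3,1 \right)}\right) + O{\left(530 \right)} = \left(4 \cdot 37 + \frac{1}{10 - 3}\right) + 2 \cdot 530 \left(-4 + 530\right) = \left(148 + \frac{1}{7}\right) + 2 \cdot 530 \cdot 526 = \left(148 + \frac{1}{7}\right) + 557560 = \frac{1037}{7} + 557560 = \frac{3903957}{7}$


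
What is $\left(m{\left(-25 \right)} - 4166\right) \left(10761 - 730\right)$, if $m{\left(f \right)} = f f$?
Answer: $-35519771$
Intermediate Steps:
$m{\left(f \right)} = f^{2}$
$\left(m{\left(-25 \right)} - 4166\right) \left(10761 - 730\right) = \left(\left(-25\right)^{2} - 4166\right) \left(10761 - 730\right) = \left(625 - 4166\right) 10031 = \left(-3541\right) 10031 = -35519771$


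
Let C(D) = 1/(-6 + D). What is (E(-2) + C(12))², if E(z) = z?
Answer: 121/36 ≈ 3.3611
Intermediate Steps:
(E(-2) + C(12))² = (-2 + 1/(-6 + 12))² = (-2 + 1/6)² = (-2 + ⅙)² = (-11/6)² = 121/36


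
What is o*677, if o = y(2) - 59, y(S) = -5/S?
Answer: -83271/2 ≈ -41636.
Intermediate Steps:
o = -123/2 (o = -5/2 - 59 = -123/2 ≈ -61.500)
o*677 = -123/2*677 = -83271/2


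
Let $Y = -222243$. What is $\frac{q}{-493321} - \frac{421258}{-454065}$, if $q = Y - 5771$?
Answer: $\frac{311348594728}{223999799865} \approx 1.3899$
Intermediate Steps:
$q = -228014$ ($q = -222243 - 5771 = -228014$)
$\frac{q}{-493321} - \frac{421258}{-454065} = - \frac{228014}{-493321} - \frac{421258}{-454065} = \left(-228014\right) \left(- \frac{1}{493321}\right) - - \frac{421258}{454065} = \frac{228014}{493321} + \frac{421258}{454065} = \frac{311348594728}{223999799865}$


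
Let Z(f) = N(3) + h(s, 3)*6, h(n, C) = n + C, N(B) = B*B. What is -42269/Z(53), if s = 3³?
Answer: -42269/189 ≈ -223.65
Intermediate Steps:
N(B) = B²
s = 27
h(n, C) = C + n
Z(f) = 189 (Z(f) = 3² + (3 + 27)*6 = 9 + 30*6 = 9 + 180 = 189)
-42269/Z(53) = -42269/189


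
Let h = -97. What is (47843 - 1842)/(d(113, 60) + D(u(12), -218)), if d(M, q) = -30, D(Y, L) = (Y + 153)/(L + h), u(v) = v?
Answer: -966021/641 ≈ -1507.1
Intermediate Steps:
D(Y, L) = (153 + Y)/(-97 + L) (D(Y, L) = (Y + 153)/(L - 97) = (153 + Y)/(-97 + L))
(47843 - 1842)/(d(113, 60) + D(u(12), -218)) = (47843 - 1842)/(-30 + (153 + 12)/(-97 - 218)) = 46001/(-30 + 165/(-315)) = 46001/(-30 - 1/315*165) = 46001/(-30 - 11/21) = 46001/(-641/21) = 46001*(-21/641) = -966021/641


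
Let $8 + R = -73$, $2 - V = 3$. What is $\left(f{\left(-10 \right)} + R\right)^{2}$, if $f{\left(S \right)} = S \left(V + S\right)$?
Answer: $841$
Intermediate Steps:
$V = -1$ ($V = 2 - 3 = -1$)
$R = -81$ ($R = -8 - 73 = -81$)
$f{\left(S \right)} = S \left(-1 + S\right)$
$\left(f{\left(-10 \right)} + R\right)^{2} = \left(- 10 \left(-1 - 10\right) - 81\right)^{2} = \left(\left(-10\right) \left(-11\right) - 81\right)^{2} = \left(110 - 81\right)^{2} = 29^{2} = 841$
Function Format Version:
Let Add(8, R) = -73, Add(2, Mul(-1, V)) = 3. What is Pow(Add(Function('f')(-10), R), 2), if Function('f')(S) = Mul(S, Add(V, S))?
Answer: 841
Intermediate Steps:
V = -1 (V = Add(2, Mul(-1, 3)) = Add(2, -3) = -1)
R = -81 (R = Add(-8, -73) = -81)
Function('f')(S) = Mul(S, Add(-1, S))
Pow(Add(Function('f')(-10), R), 2) = Pow(Add(Mul(-10, Add(-1, -10)), -81), 2) = Pow(Add(Mul(-10, -11), -81), 2) = Pow(Add(110, -81), 2) = Pow(29, 2) = 841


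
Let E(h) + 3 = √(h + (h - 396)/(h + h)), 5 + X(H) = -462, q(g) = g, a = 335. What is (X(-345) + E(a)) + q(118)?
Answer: -352 + √150340630/670 ≈ -333.70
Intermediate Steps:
X(H) = -467 (X(H) = -5 - 462 = -467)
E(h) = -3 + √(h + (-396 + h)/(2*h)) (E(h) = -3 + √(h + (h - 396)/(h + h)) = -3 + √(h + (-396 + h)/((2*h))) = -3 + √(h + (-396 + h)*(1/(2*h))) = -3 + √(h + (-396 + h)/(2*h)))
(X(-345) + E(a)) + q(118) = (-467 + (-3 + √(2 - 792/335 + 4*335)/2)) + 118 = (-467 + (-3 + √(2 - 792*1/335 + 1340)/2)) + 118 = (-467 + (-3 + √(2 - 792/335 + 1340)/2)) + 118 = (-467 + (-3 + √(448778/335)/2)) + 118 = (-467 + (-3 + (√150340630/335)/2)) + 118 = (-467 + (-3 + √150340630/670)) + 118 = (-470 + √150340630/670) + 118 = -352 + √150340630/670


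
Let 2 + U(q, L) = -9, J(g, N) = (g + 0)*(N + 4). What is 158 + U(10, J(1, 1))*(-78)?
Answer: 1016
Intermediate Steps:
J(g, N) = g*(4 + N)
U(q, L) = -11 (U(q, L) = -2 - 9 = -11)
158 + U(10, J(1, 1))*(-78) = 158 - 11*(-78) = 158 + 858 = 1016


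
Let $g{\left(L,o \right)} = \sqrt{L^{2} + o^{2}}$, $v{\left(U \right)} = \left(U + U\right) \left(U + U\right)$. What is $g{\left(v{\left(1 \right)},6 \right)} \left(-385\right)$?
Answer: $- 770 \sqrt{13} \approx -2776.3$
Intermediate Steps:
$v{\left(U \right)} = 4 U^{2}$ ($v{\left(U \right)} = 2 U 2 U = 4 U^{2}$)
$g{\left(v{\left(1 \right)},6 \right)} \left(-385\right) = \sqrt{\left(4 \cdot 1^{2}\right)^{2} + 6^{2}} \left(-385\right) = \sqrt{\left(4 \cdot 1\right)^{2} + 36} \left(-385\right) = \sqrt{4^{2} + 36} \left(-385\right) = \sqrt{16 + 36} \left(-385\right) = \sqrt{52} \left(-385\right) = 2 \sqrt{13} \left(-385\right) = - 770 \sqrt{13}$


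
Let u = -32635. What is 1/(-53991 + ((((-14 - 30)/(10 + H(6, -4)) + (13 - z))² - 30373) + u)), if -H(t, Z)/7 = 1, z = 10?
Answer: -9/1051766 ≈ -8.5570e-6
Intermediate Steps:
H(t, Z) = -7 (H(t, Z) = -7*1 = -7)
1/(-53991 + ((((-14 - 30)/(10 + H(6, -4)) + (13 - z))² - 30373) + u)) = 1/(-53991 + ((((-14 - 30)/(10 - 7) + (13 - 1*10))² - 30373) - 32635)) = 1/(-53991 + (((-44/3 + (13 - 10))² - 30373) - 32635)) = 1/(-53991 + (((-44*⅓ + 3)² - 30373) - 32635)) = 1/(-53991 + (((-44/3 + 3)² - 30373) - 32635)) = 1/(-53991 + (((-35/3)² - 30373) - 32635)) = 1/(-53991 + ((1225/9 - 30373) - 32635)) = 1/(-53991 + (-272132/9 - 32635)) = 1/(-53991 - 565847/9) = 1/(-1051766/9) = -9/1051766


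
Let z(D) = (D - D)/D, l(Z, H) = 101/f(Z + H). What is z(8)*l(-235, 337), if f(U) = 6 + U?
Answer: 0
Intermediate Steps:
l(Z, H) = 101/(6 + H + Z) (l(Z, H) = 101/(6 + (Z + H)) = 101/(6 + (H + Z)) = 101/(6 + H + Z))
z(D) = 0 (z(D) = 0/D = 0)
z(8)*l(-235, 337) = 0*(101/(6 + 337 - 235)) = 0*(101/108) = 0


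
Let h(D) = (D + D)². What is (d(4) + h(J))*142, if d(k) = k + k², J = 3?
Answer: 7952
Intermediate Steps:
h(D) = 4*D² (h(D) = (2*D)² = 4*D²)
(d(4) + h(J))*142 = (4*(1 + 4) + 4*3²)*142 = (4*5 + 4*9)*142 = (20 + 36)*142 = 56*142 = 7952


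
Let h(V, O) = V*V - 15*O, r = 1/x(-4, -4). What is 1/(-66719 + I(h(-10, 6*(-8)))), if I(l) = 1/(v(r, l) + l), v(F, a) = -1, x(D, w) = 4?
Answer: -819/54642860 ≈ -1.4988e-5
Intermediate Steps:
r = ¼ (r = 1/4 = ¼ ≈ 0.25000)
h(V, O) = V² - 15*O
I(l) = 1/(-1 + l)
1/(-66719 + I(h(-10, 6*(-8)))) = 1/(-66719 + 1/(-1 + ((-10)² - 90*(-8)))) = 1/(-66719 + 1/(-1 + (100 - 15*(-48)))) = 1/(-66719 + 1/(-1 + (100 + 720))) = 1/(-66719 + 1/(-1 + 820)) = 1/(-66719 + 1/819) = 1/(-54642860/819) = -819/54642860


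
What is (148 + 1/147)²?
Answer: 473367049/21609 ≈ 21906.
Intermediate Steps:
(148 + 1/147)² = (21757/147)² = 473367049/21609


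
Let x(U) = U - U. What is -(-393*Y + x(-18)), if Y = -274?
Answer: -107682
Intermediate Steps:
x(U) = 0
-(-393*Y + x(-18)) = -(-393*(-274) + 0) = -(107682 + 0) = -1*107682 = -107682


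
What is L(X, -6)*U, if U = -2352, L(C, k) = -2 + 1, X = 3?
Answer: 2352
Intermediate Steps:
L(C, k) = -1
L(X, -6)*U = -1*(-2352) = 2352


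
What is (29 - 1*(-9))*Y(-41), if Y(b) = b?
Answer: -1558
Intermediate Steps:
(29 - 1*(-9))*Y(-41) = (29 - 1*(-9))*(-41) = (29 + 9)*(-41) = 38*(-41) = -1558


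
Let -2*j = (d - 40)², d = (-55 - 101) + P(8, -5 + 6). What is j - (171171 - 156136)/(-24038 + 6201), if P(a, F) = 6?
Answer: -321942815/17837 ≈ -18049.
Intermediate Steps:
d = -150 (d = (-55 - 101) + 6 = -156 + 6 = -150)
j = -18050 (j = -(-150 - 40)²/2 = -½*(-190)² = -½*36100 = -18050)
j - (171171 - 156136)/(-24038 + 6201) = -18050 - (171171 - 156136)/(-24038 + 6201) = -18050 - 15035/(-17837) = -18050 - 15035*(-1)/17837 = -18050 - 1*(-15035/17837) = -18050 + 15035/17837 = -321942815/17837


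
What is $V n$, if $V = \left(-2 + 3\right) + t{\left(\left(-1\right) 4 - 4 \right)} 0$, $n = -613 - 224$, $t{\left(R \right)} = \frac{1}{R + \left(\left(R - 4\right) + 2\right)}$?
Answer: $-837$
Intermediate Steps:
$t{\left(R \right)} = \frac{1}{-2 + 2 R}$ ($t{\left(R \right)} = \frac{1}{R + \left(\left(-4 + R\right) + 2\right)} = \frac{1}{R + \left(-2 + R\right)} = \frac{1}{-2 + 2 R}$)
$n = -837$
$V = 1$ ($V = \left(-2 + 3\right) + \frac{1}{2 \left(-1 - 8\right)} 0 = 1 + \frac{1}{2 \left(-1 - 8\right)} 0 = 1 + \frac{1}{2 \left(-9\right)} 0 = 1 + \frac{1}{2} \left(- \frac{1}{9}\right) 0 = 1 - 0 = 1 + 0 = 1$)
$V n = 1 \left(-837\right) = -837$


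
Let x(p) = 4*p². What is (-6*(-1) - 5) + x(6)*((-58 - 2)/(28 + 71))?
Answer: -949/11 ≈ -86.273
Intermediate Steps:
(-6*(-1) - 5) + x(6)*((-58 - 2)/(28 + 71)) = (-6*(-1) - 5) + (4*6²)*((-58 - 2)/(28 + 71)) = (6 - 5) + (4*36)*(-60/99) = 1 + 144*(-60*1/99) = 1 + 144*(-20/33) = 1 - 960/11 = -949/11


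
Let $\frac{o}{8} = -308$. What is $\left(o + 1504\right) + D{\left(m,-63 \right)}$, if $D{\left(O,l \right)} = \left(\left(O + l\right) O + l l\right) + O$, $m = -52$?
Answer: $8937$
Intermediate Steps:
$o = -2464$ ($o = 8 \left(-308\right) = -2464$)
$D{\left(O,l \right)} = O + l^{2} + O \left(O + l\right)$ ($D{\left(O,l \right)} = \left(O \left(O + l\right) + l^{2}\right) + O = \left(l^{2} + O \left(O + l\right)\right) + O = O + l^{2} + O \left(O + l\right)$)
$\left(o + 1504\right) + D{\left(m,-63 \right)} = \left(-2464 + 1504\right) + \left(-52 + \left(-52\right)^{2} + \left(-63\right)^{2} - -3276\right) = -960 + \left(-52 + 2704 + 3969 + 3276\right) = -960 + 9897 = 8937$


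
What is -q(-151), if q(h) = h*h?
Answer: -22801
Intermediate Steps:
q(h) = h²
-q(-151) = -1*(-151)² = -1*22801 = -22801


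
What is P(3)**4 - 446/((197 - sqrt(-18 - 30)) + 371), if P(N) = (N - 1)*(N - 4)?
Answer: 306839/20167 - 223*I*sqrt(3)/40334 ≈ 15.215 - 0.0095762*I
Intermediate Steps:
P(N) = (-1 + N)*(-4 + N)
P(3)**4 - 446/((197 - sqrt(-18 - 30)) + 371) = (4 + 3**2 - 5*3)**4 - 446/((197 - sqrt(-18 - 30)) + 371) = (4 + 9 - 15)**4 - 446/((197 - sqrt(-48)) + 371) = (-2)**4 - 446/((197 - 4*I*sqrt(3)) + 371) = 16 - 446/((197 - 4*I*sqrt(3)) + 371) = 16 - 446/(568 - 4*I*sqrt(3))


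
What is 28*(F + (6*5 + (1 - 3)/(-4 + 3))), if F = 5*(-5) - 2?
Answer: 140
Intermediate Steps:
F = -27 (F = -25 - 2 = -27)
28*(F + (6*5 + (1 - 3)/(-4 + 3))) = 28*(-27 + (6*5 + (1 - 3)/(-4 + 3))) = 28*(-27 + (30 - 2/(-1))) = 28*(-27 + (30 - 2*(-1))) = 28*(-27 + (30 + 2)) = 28*(-27 + 32) = 28*5 = 140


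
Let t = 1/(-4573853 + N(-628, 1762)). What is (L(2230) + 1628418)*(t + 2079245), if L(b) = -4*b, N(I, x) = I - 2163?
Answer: 7705542457558391471/2288322 ≈ 3.3673e+12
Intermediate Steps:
N(I, x) = -2163 + I
t = -1/4576644 (t = 1/(-4573853 + (-2163 - 628)) = 1/(-4573853 - 2791) = 1/(-4576644) = -1/4576644 ≈ -2.1850e-7)
(L(2230) + 1628418)*(t + 2079245) = (-4*2230 + 1628418)*(-1/4576644 + 2079245) = (-8920 + 1628418)*(9515964153779/4576644) = 1619498*(9515964153779/4576644) = 7705542457558391471/2288322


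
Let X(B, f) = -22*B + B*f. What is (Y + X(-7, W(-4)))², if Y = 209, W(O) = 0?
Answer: 131769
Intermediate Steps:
(Y + X(-7, W(-4)))² = (209 - 7*(-22 + 0))² = (209 - 7*(-22))² = (209 + 154)² = 363² = 131769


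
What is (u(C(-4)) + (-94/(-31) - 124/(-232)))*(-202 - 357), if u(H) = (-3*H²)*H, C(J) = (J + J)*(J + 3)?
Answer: 1540221085/1798 ≈ 8.5663e+5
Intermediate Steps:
C(J) = 2*J*(3 + J) (C(J) = (2*J)*(3 + J) = 2*J*(3 + J))
u(H) = -3*H³
(u(C(-4)) + (-94/(-31) - 124/(-232)))*(-202 - 357) = (-3*(-512*(3 - 4)³) + (-94/(-31) - 124/(-232)))*(-202 - 357) = (-3*(2*(-4)*(-1))³ + (-94*(-1/31) - 124*(-1/232)))*(-559) = (-3*8³ + (94/31 + 31/58))*(-559) = (-3*512 + 6413/1798)*(-559) = (-1536 + 6413/1798)*(-559) = -2755315/1798*(-559) = 1540221085/1798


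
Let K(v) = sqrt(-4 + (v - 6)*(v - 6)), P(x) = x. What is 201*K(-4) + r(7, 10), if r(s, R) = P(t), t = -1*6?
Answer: -6 + 804*sqrt(6) ≈ 1963.4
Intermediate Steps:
t = -6
r(s, R) = -6
K(v) = sqrt(-4 + (-6 + v)**2) (K(v) = sqrt(-4 + (-6 + v)*(-6 + v)) = sqrt(-4 + (-6 + v)**2))
201*K(-4) + r(7, 10) = 201*sqrt(-4 + (-6 - 4)**2) - 6 = 201*sqrt(-4 + (-10)**2) - 6 = 201*sqrt(-4 + 100) - 6 = 201*sqrt(96) - 6 = 201*(4*sqrt(6)) - 6 = 804*sqrt(6) - 6 = -6 + 804*sqrt(6)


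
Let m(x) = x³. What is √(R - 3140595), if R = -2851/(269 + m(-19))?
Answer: I*√136390054931410/6590 ≈ 1772.2*I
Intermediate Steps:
R = 2851/6590 (R = -2851/(269 + (-19)³) = -2851/(269 - 6859) = -2851/(-6590) = -1/6590*(-2851) = 2851/6590 ≈ 0.43263)
√(R - 3140595) = √(2851/6590 - 3140595) = √(-20696518199/6590) = I*√136390054931410/6590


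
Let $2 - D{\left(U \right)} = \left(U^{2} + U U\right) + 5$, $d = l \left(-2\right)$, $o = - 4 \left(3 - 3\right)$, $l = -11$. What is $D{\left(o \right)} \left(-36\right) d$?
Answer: $2376$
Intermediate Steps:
$o = 0$ ($o = \left(-4\right) 0 = 0$)
$d = 22$ ($d = \left(-11\right) \left(-2\right) = 22$)
$D{\left(U \right)} = -3 - 2 U^{2}$ ($D{\left(U \right)} = 2 - \left(\left(U^{2} + U U\right) + 5\right) = 2 - \left(\left(U^{2} + U^{2}\right) + 5\right) = 2 - \left(2 U^{2} + 5\right) = 2 - \left(5 + 2 U^{2}\right) = -3 - 2 U^{2}$)
$D{\left(o \right)} \left(-36\right) d = \left(-3 - 2 \cdot 0^{2}\right) \left(-36\right) 22 = \left(-3 - 0\right) \left(-36\right) 22 = \left(-3 + 0\right) \left(-36\right) 22 = \left(-3\right) \left(-36\right) 22 = 108 \cdot 22 = 2376$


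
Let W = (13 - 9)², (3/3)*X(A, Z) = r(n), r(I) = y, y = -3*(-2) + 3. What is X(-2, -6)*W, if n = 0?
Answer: 144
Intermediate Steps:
y = 9 (y = 6 + 3 = 9)
r(I) = 9
X(A, Z) = 9
W = 16 (W = 4² = 16)
X(-2, -6)*W = 9*16 = 144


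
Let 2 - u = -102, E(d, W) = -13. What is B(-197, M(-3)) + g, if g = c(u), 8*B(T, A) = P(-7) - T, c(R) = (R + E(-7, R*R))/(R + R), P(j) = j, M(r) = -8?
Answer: 387/16 ≈ 24.188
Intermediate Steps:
u = 104 (u = 2 - 1*(-102) = 2 + 102 = 104)
c(R) = (-13 + R)/(2*R) (c(R) = (R - 13)/(R + R) = (-13 + R)/((2*R)) = (-13 + R)*(1/(2*R)) = (-13 + R)/(2*R))
B(T, A) = -7/8 - T/8 (B(T, A) = (-7 - T)/8 = -7/8 - T/8)
g = 7/16 (g = (1/2)*(-13 + 104)/104 = (1/2)*(1/104)*91 = 7/16 ≈ 0.43750)
B(-197, M(-3)) + g = (-7/8 - 1/8*(-197)) + 7/16 = (-7/8 + 197/8) + 7/16 = 95/4 + 7/16 = 387/16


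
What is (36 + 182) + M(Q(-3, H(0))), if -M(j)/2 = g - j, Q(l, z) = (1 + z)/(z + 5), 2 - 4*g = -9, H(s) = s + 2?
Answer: 2987/14 ≈ 213.36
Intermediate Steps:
H(s) = 2 + s
g = 11/4 (g = ½ - ¼*(-9) = ½ + 9/4 = 11/4 ≈ 2.7500)
Q(l, z) = (1 + z)/(5 + z)
M(j) = -11/2 + 2*j (M(j) = -2*(11/4 - j) = -11/2 + 2*j)
(36 + 182) + M(Q(-3, H(0))) = (36 + 182) + (-11/2 + 2*((1 + (2 + 0))/(5 + (2 + 0)))) = 218 + (-11/2 + 2*((1 + 2)/(5 + 2))) = 218 + (-11/2 + 2*(3/7)) = 218 + (-11/2 + 6/7) = 218 - 65/14 = 2987/14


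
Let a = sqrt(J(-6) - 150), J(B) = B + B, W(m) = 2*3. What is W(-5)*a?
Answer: 54*I*sqrt(2) ≈ 76.368*I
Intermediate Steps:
W(m) = 6
J(B) = 2*B
a = 9*I*sqrt(2) (a = sqrt(2*(-6) - 150) = sqrt(-12 - 150) = sqrt(-162) = 9*I*sqrt(2) ≈ 12.728*I)
W(-5)*a = 6*(9*I*sqrt(2)) = 54*I*sqrt(2)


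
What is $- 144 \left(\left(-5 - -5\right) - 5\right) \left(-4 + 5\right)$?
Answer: $720$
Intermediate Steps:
$- 144 \left(\left(-5 - -5\right) - 5\right) \left(-4 + 5\right) = - 144 \left(\left(-5 + 5\right) - 5\right) 1 = - 144 \left(0 - 5\right) 1 = - 144 \left(\left(-5\right) 1\right) = \left(-144\right) \left(-5\right) = 720$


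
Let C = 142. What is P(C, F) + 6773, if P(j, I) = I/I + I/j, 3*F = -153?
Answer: 961857/142 ≈ 6773.6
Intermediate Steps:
F = -51 (F = (⅓)*(-153) = -51)
P(j, I) = 1 + I/j
P(C, F) + 6773 = (-51 + 142)/142 + 6773 = (1/142)*91 + 6773 = 91/142 + 6773 = 961857/142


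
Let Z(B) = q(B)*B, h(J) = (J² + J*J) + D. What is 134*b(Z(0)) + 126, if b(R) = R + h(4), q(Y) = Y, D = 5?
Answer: 5084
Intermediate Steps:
h(J) = 5 + 2*J² (h(J) = (J² + J*J) + 5 = (J² + J²) + 5 = 2*J² + 5 = 5 + 2*J²)
Z(B) = B² (Z(B) = B*B = B²)
b(R) = 37 + R (b(R) = R + (5 + 2*4²) = R + (5 + 2*16) = R + (5 + 32) = R + 37 = 37 + R)
134*b(Z(0)) + 126 = 134*(37 + 0²) + 126 = 134*(37 + 0) + 126 = 134*37 + 126 = 4958 + 126 = 5084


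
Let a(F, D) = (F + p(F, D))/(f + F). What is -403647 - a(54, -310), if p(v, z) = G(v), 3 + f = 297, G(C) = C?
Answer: -11705772/29 ≈ -4.0365e+5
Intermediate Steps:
f = 294 (f = -3 + 297 = 294)
p(v, z) = v
a(F, D) = 2*F/(294 + F) (a(F, D) = (F + F)/(294 + F) = (2*F)/(294 + F) = 2*F/(294 + F))
-403647 - a(54, -310) = -403647 - 2*54/(294 + 54) = -403647 - 2*54/348 = -403647 - 1*9/29 = -403647 - 9/29 = -11705772/29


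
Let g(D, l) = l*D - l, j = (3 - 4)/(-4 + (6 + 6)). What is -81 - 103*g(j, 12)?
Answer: 2619/2 ≈ 1309.5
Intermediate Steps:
j = -⅛ (j = -1/(-4 + 12) = -1/8 = -1*⅛ = -⅛ ≈ -0.12500)
g(D, l) = -l + D*l (g(D, l) = D*l - l = -l + D*l)
-81 - 103*g(j, 12) = -81 - 1236*(-1 - ⅛) = -81 - 1236*(-9)/8 = -81 - 103*(-27/2) = -81 + 2781/2 = 2619/2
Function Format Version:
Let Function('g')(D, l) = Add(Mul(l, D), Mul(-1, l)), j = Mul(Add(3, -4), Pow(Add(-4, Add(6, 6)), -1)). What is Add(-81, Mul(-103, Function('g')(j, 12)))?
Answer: Rational(2619, 2) ≈ 1309.5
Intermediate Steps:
j = Rational(-1, 8) (j = Mul(-1, Pow(Add(-4, 12), -1)) = Mul(-1, Pow(8, -1)) = Mul(-1, Rational(1, 8)) = Rational(-1, 8) ≈ -0.12500)
Function('g')(D, l) = Add(Mul(-1, l), Mul(D, l)) (Function('g')(D, l) = Add(Mul(D, l), Mul(-1, l)) = Add(Mul(-1, l), Mul(D, l)))
Add(-81, Mul(-103, Function('g')(j, 12))) = Add(-81, Mul(-103, Mul(12, Add(-1, Rational(-1, 8))))) = Add(-81, Mul(-103, Mul(12, Rational(-9, 8)))) = Add(-81, Mul(-103, Rational(-27, 2))) = Add(-81, Rational(2781, 2)) = Rational(2619, 2)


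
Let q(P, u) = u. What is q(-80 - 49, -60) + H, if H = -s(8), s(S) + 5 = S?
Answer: -63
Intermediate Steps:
s(S) = -5 + S
H = -3 (H = -(-5 + 8) = -1*3 = -3)
q(-80 - 49, -60) + H = -60 - 3 = -63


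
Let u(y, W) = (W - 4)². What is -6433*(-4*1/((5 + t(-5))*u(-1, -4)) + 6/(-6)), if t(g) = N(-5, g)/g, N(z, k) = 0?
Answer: 521073/80 ≈ 6513.4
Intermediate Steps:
u(y, W) = (-4 + W)²
t(g) = 0 (t(g) = 0/g = 0)
-6433*(-4*1/((5 + t(-5))*u(-1, -4)) + 6/(-6)) = -6433*(-4*1/((-4 - 4)²*(5 + 0)) + 6/(-6)) = -6433*(-4/((-8)²*5) + 6*(-⅙)) = -6433*(-4/(64*5) - 1) = -6433*(-4/320 - 1) = -6433*(-4*1/320 - 1) = -6433*(-1/80 - 1) = -6433*(-81/80) = 521073/80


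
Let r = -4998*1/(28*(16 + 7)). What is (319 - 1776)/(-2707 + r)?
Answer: 1426/2657 ≈ 0.53670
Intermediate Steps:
r = -357/46 (r = -4998/(28*23) = -4998/644 = -4998*1/644 = -357/46 ≈ -7.7609)
(319 - 1776)/(-2707 + r) = (319 - 1776)/(-2707 - 357/46) = -1457/(-124879/46) = -1457*(-46/124879) = 1426/2657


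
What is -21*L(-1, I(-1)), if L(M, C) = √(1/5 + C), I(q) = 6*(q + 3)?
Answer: -21*√305/5 ≈ -73.350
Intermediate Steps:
I(q) = 18 + 6*q (I(q) = 6*(3 + q) = 18 + 6*q)
L(M, C) = √(⅕ + C)
-21*L(-1, I(-1)) = -21*√(5 + 25*(18 + 6*(-1)))/5 = -21*√(5 + 25*(18 - 6))/5 = -21*√(5 + 25*12)/5 = -21*√(5 + 300)/5 = -21*√305/5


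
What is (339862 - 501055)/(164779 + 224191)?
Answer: -161193/388970 ≈ -0.41441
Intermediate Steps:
(339862 - 501055)/(164779 + 224191) = -161193/388970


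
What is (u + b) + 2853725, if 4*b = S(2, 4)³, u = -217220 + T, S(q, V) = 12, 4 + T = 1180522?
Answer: 3817455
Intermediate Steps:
T = 1180518 (T = -4 + 1180522 = 1180518)
u = 963298 (u = -217220 + 1180518 = 963298)
b = 432 (b = (¼)*12³ = (¼)*1728 = 432)
(u + b) + 2853725 = (963298 + 432) + 2853725 = 963730 + 2853725 = 3817455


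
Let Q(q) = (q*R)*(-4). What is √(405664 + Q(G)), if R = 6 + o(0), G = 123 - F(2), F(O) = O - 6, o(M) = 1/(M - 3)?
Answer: 2*√906267/3 ≈ 634.65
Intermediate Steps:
o(M) = 1/(-3 + M)
F(O) = -6 + O
G = 127 (G = 123 - (-6 + 2) = 123 - 1*(-4) = 123 + 4 = 127)
R = 17/3 (R = 6 + 1/(-3 + 0) = 6 + 1/(-3) = 6 - ⅓ = 17/3 ≈ 5.6667)
Q(q) = -68*q/3 (Q(q) = (q*(17/3))*(-4) = (17*q/3)*(-4) = -68*q/3)
√(405664 + Q(G)) = √(405664 - 68/3*127) = √(405664 - 8636/3) = √(1208356/3) = 2*√906267/3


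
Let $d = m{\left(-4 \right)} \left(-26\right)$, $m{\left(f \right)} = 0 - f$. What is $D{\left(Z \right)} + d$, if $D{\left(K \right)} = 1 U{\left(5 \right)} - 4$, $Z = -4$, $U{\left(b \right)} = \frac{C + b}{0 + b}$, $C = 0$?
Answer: $-107$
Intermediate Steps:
$m{\left(f \right)} = - f$
$U{\left(b \right)} = 1$ ($U{\left(b \right)} = \frac{0 + b}{0 + b} = \frac{b}{b} = 1$)
$d = -104$ ($d = \left(-1\right) \left(-4\right) \left(-26\right) = 4 \left(-26\right) = -104$)
$D{\left(K \right)} = -3$ ($D{\left(K \right)} = 1 \cdot 1 - 4 = 1 - 4 = -3$)
$D{\left(Z \right)} + d = -3 - 104 = -107$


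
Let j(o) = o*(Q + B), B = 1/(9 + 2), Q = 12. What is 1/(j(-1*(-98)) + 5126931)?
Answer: 11/56409275 ≈ 1.9500e-7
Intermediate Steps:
B = 1/11 ≈ 0.090909
j(o) = 133*o/11 (j(o) = o*(12 + 1/11) = o*(133/11) = 133*o/11)
1/(j(-1*(-98)) + 5126931) = 1/(133*(-1*(-98))/11 + 5126931) = 1/((133/11)*98 + 5126931) = 1/(13034/11 + 5126931) = 1/(56409275/11) = 11/56409275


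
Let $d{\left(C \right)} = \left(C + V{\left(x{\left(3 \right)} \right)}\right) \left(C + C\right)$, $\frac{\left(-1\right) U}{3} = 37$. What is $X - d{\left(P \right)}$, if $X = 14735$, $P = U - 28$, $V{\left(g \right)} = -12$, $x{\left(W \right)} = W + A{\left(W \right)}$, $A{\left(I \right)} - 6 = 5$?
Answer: $-27243$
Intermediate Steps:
$U = -111$ ($U = \left(-3\right) 37 = -111$)
$A{\left(I \right)} = 11$ ($A{\left(I \right)} = 6 + 5 = 11$)
$x{\left(W \right)} = 11 + W$ ($x{\left(W \right)} = W + 11 = 11 + W$)
$P = -139$ ($P = -111 - 28 = -139$)
$d{\left(C \right)} = 2 C \left(-12 + C\right)$ ($d{\left(C \right)} = \left(C - 12\right) \left(C + C\right) = \left(-12 + C\right) 2 C = 2 C \left(-12 + C\right)$)
$X - d{\left(P \right)} = 14735 - 2 \left(-139\right) \left(-12 - 139\right) = 14735 - 2 \left(-139\right) \left(-151\right) = 14735 - 41978 = -27243$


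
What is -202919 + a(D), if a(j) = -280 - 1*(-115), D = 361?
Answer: -203084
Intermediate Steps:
a(j) = -165 (a(j) = -280 + 115 = -165)
-202919 + a(D) = -202919 - 165 = -203084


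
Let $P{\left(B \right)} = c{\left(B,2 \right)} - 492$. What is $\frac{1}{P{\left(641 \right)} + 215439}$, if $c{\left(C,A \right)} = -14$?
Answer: $\frac{1}{214933} \approx 4.6526 \cdot 10^{-6}$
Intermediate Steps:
$P{\left(B \right)} = -506$ ($P{\left(B \right)} = -14 - 492 = -506$)
$\frac{1}{P{\left(641 \right)} + 215439} = \frac{1}{-506 + 215439} = \frac{1}{214933}$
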